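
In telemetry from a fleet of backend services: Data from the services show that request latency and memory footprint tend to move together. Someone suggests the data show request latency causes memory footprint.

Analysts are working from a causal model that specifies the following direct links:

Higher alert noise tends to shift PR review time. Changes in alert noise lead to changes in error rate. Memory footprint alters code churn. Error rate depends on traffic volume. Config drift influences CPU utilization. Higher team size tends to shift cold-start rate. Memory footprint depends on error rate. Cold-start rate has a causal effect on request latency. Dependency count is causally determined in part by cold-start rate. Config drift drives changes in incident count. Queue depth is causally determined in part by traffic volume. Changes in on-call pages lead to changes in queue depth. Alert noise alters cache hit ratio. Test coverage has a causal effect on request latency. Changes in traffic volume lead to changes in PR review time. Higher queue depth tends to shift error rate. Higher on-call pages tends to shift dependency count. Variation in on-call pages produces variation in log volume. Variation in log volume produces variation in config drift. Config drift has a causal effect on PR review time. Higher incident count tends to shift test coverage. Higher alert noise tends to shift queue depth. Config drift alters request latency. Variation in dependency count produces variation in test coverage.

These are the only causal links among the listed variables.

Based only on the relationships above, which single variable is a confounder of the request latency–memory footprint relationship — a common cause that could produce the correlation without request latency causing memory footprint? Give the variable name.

On-call pages has a causal path to request latency (on-call pages → log volume → config drift → request latency) and a separate causal path to memory footprint (on-call pages → queue depth → error rate → memory footprint), so it is a common cause of both.
No stated relationship gives request latency a causal route to memory footprint, so the correlation is explained by the shared upstream cause rather than a direct effect.

on-call pages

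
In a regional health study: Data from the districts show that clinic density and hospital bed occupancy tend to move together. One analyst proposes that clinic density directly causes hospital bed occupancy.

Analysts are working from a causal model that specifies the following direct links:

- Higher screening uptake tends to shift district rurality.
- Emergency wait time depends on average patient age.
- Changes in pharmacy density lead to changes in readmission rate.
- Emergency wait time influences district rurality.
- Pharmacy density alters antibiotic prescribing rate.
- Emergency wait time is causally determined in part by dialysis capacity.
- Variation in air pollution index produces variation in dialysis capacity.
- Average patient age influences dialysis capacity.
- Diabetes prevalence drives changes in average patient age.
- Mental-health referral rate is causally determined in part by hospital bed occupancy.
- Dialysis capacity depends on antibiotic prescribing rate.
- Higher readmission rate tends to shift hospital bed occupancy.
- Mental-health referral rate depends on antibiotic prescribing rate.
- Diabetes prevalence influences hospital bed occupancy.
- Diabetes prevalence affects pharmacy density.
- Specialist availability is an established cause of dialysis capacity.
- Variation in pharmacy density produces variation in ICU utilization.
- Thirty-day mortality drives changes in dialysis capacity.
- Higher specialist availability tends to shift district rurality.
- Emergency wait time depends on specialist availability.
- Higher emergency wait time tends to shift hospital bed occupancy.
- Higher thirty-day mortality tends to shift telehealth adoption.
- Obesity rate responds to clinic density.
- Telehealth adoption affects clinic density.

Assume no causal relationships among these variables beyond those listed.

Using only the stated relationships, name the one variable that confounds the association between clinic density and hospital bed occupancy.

thirty-day mortality

Thirty-day mortality has a causal path to clinic density (thirty-day mortality → telehealth adoption → clinic density) and a separate causal path to hospital bed occupancy (thirty-day mortality → dialysis capacity → emergency wait time → hospital bed occupancy), so it is a common cause of both.
No stated relationship gives clinic density a causal route to hospital bed occupancy, so the correlation is explained by the shared upstream cause rather than a direct effect.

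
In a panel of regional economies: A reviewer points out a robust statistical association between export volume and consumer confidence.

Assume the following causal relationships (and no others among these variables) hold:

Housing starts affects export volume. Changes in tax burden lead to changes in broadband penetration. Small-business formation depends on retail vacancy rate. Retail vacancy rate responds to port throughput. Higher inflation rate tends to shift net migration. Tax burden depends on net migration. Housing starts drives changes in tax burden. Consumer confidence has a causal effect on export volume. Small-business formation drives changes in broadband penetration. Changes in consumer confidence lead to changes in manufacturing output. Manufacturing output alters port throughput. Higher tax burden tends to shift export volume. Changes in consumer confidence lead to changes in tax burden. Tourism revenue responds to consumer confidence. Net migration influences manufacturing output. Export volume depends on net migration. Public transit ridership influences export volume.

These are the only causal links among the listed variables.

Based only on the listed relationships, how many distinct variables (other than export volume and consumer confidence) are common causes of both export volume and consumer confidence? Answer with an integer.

0

No listed variable has a causal path to both export volume and consumer confidence, so there are no common causes.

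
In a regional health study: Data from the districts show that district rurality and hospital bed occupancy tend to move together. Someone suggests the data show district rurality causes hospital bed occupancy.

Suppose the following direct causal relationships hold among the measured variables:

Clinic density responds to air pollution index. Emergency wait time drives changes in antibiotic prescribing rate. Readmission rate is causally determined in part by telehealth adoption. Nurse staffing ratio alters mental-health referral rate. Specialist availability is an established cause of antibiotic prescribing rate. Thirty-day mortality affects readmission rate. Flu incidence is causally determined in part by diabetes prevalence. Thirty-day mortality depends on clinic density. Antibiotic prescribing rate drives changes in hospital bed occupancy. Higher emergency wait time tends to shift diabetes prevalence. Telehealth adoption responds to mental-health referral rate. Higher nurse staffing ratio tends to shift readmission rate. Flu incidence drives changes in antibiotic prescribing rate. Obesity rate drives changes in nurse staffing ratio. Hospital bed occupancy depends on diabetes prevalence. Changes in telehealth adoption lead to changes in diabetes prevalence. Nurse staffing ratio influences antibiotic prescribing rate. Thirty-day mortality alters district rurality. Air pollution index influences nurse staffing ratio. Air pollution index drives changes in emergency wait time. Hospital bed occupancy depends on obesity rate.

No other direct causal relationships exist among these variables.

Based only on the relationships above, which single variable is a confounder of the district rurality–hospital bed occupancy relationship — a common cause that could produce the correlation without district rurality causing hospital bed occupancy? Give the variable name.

Air pollution index has a causal path to district rurality (air pollution index → clinic density → thirty-day mortality → district rurality) and a separate causal path to hospital bed occupancy (air pollution index → nurse staffing ratio → antibiotic prescribing rate → hospital bed occupancy), so it is a common cause of both.
No stated relationship gives district rurality a causal route to hospital bed occupancy, so the correlation is explained by the shared upstream cause rather than a direct effect.

air pollution index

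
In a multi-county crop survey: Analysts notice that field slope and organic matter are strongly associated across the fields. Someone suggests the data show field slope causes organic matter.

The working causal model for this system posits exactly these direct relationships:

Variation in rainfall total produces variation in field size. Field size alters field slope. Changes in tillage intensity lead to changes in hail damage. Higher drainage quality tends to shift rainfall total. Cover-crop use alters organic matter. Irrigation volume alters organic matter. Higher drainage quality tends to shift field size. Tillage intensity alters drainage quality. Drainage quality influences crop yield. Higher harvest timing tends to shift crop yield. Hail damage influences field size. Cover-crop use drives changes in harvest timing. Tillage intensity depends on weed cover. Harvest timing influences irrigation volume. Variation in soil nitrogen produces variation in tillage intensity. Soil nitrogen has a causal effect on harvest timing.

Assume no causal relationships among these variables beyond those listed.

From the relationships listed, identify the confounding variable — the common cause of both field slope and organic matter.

soil nitrogen

Soil nitrogen has a causal path to field slope (soil nitrogen → tillage intensity → hail damage → field size → field slope) and a separate causal path to organic matter (soil nitrogen → harvest timing → irrigation volume → organic matter), so it is a common cause of both.
No stated relationship gives field slope a causal route to organic matter, so the correlation is explained by the shared upstream cause rather than a direct effect.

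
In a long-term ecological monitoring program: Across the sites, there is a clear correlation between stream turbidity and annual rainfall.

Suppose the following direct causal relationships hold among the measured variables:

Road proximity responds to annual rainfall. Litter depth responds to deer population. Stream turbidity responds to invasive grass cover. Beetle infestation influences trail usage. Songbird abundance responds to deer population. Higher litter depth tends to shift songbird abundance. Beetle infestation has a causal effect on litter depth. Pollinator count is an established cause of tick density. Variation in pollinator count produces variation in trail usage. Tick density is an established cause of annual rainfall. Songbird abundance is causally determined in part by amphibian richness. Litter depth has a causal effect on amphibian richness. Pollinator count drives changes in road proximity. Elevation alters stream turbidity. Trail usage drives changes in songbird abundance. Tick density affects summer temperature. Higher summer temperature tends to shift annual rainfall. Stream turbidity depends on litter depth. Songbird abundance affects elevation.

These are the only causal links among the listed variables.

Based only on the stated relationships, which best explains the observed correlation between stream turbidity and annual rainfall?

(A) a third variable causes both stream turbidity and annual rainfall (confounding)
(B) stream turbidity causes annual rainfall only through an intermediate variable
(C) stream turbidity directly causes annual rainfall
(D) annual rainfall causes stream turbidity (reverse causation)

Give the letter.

A

Pollinator count causes stream turbidity (pollinator count → trail usage → songbird abundance → elevation → stream turbidity) and annual rainfall (pollinator count → tick density → annual rainfall) — a common cause creating the correlation.
There is no stated path from stream turbidity to annual rainfall or from annual rainfall to stream turbidity, so neither direct nor reverse causation applies.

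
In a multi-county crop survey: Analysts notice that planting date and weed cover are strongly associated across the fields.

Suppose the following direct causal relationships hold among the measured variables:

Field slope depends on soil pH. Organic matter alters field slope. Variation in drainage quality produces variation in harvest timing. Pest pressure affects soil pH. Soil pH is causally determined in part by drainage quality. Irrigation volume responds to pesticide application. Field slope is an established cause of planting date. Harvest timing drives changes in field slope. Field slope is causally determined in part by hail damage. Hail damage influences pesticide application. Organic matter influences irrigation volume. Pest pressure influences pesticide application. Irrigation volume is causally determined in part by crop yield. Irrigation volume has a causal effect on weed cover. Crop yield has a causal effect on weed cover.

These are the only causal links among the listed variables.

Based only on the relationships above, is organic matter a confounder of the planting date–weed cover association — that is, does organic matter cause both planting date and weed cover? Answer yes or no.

yes

Organic matter has a causal path to planting date (organic matter → field slope → planting date) and to weed cover (organic matter → irrigation volume → weed cover), so it is a common cause of both — a confounder.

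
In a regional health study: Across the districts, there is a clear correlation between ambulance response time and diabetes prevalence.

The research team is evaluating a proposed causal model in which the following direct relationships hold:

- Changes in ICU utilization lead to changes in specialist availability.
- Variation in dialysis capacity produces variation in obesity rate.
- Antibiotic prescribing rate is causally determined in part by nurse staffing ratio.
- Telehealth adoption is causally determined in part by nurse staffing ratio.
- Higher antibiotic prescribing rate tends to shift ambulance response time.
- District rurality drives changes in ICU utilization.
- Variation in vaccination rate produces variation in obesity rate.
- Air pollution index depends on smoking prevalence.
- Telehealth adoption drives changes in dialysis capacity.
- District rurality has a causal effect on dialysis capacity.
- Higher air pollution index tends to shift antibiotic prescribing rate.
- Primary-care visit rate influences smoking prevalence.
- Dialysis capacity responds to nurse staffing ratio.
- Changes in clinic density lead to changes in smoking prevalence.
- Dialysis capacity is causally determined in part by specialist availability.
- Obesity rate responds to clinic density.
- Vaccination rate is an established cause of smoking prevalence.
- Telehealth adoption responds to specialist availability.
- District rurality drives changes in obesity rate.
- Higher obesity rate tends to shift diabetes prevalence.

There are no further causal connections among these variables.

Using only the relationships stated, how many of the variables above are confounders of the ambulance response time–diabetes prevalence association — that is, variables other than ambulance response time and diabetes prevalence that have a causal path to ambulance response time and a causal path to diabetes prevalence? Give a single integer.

3

The common causes are: clinic density (to ambulance response time via clinic density → smoking prevalence → air pollution index → antibiotic prescribing rate → ambulance response time; to diabetes prevalence via clinic density → obesity rate → diabetes prevalence); nurse staffing ratio (to ambulance response time via nurse staffing ratio → antibiotic prescribing rate → ambulance response time; to diabetes prevalence via nurse staffing ratio → dialysis capacity → obesity rate → diabetes prevalence); vaccination rate (to ambulance response time via vaccination rate → smoking prevalence → air pollution index → antibiotic prescribing rate → ambulance response time; to diabetes prevalence via vaccination rate → obesity rate → diabetes prevalence).
Every other variable lacks a causal path to at least one of ambulance response time and diabetes prevalence.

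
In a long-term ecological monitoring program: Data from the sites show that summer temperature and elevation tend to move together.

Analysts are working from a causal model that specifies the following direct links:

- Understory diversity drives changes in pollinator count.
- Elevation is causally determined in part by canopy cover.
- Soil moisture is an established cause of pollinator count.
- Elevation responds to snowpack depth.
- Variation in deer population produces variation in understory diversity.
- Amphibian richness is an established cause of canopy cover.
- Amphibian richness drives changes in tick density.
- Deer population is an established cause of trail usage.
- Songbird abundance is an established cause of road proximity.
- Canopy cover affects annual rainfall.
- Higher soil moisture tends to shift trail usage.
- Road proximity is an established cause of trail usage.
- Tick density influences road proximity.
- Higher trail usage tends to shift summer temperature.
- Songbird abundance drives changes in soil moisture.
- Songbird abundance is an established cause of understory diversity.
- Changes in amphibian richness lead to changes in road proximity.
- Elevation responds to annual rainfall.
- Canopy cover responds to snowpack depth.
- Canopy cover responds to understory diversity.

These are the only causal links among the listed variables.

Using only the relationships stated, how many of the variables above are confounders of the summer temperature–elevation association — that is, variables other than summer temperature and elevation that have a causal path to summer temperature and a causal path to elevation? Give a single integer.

The common causes are: amphibian richness (to summer temperature via amphibian richness → road proximity → trail usage → summer temperature; to elevation via amphibian richness → canopy cover → elevation); deer population (to summer temperature via deer population → trail usage → summer temperature; to elevation via deer population → understory diversity → canopy cover → elevation); songbird abundance (to summer temperature via songbird abundance → road proximity → trail usage → summer temperature; to elevation via songbird abundance → understory diversity → canopy cover → elevation).
Every other variable lacks a causal path to at least one of summer temperature and elevation.

3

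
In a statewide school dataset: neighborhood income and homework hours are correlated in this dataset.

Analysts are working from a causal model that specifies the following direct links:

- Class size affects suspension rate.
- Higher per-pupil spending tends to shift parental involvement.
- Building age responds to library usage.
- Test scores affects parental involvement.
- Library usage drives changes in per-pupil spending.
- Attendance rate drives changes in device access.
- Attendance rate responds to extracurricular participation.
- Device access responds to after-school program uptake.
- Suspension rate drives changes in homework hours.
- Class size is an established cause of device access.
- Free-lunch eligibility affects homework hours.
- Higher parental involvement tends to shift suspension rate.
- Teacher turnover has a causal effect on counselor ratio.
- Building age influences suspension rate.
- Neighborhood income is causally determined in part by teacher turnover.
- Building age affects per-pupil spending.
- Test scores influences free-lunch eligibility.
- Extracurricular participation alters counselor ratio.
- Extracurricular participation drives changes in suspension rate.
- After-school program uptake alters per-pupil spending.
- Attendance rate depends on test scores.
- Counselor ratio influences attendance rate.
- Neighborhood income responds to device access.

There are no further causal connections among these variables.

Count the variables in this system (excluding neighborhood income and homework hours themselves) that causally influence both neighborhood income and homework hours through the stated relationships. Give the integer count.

The common causes are: after-school program uptake (to neighborhood income via after-school program uptake → device access → neighborhood income; to homework hours via after-school program uptake → per-pupil spending → parental involvement → suspension rate → homework hours); class size (to neighborhood income via class size → device access → neighborhood income; to homework hours via class size → suspension rate → homework hours); extracurricular participation (to neighborhood income via extracurricular participation → attendance rate → device access → neighborhood income; to homework hours via extracurricular participation → suspension rate → homework hours); test scores (to neighborhood income via test scores → attendance rate → device access → neighborhood income; to homework hours via test scores → free-lunch eligibility → homework hours).
Every other variable lacks a causal path to at least one of neighborhood income and homework hours.

4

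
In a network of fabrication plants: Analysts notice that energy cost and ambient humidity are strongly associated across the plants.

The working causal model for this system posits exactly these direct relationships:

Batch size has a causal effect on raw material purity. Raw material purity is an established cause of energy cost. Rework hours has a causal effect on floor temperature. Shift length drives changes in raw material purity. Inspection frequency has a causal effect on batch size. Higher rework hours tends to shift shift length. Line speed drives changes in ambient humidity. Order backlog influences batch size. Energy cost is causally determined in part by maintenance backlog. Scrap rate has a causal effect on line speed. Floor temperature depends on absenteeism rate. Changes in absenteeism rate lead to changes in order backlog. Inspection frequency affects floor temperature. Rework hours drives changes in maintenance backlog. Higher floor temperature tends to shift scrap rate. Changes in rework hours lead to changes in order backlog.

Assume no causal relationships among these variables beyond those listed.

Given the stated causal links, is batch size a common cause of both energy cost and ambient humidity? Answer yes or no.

Batch size has no stated causal path to ambient humidity. A confounder must cause both variables, so batch size does not qualify.

no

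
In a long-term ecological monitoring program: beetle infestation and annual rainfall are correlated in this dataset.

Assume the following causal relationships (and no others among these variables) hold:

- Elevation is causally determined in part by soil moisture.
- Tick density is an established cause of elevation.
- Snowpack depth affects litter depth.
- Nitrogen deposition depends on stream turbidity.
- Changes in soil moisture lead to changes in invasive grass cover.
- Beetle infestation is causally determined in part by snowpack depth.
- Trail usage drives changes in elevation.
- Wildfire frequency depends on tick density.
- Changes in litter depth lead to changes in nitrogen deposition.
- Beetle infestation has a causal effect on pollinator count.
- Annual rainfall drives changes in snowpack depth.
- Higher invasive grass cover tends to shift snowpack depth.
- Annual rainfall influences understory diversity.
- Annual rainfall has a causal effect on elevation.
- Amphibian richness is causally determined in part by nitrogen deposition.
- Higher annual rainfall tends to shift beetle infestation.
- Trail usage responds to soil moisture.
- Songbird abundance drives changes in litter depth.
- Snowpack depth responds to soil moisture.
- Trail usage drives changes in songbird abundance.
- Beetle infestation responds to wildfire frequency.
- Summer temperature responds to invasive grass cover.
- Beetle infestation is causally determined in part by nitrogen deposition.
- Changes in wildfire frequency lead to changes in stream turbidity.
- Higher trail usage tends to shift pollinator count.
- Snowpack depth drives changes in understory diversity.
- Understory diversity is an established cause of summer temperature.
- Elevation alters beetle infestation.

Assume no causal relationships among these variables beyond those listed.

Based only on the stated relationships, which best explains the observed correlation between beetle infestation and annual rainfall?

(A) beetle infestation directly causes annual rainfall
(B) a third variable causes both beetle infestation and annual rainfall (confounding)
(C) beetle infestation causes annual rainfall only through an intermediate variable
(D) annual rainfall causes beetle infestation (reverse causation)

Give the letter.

D

The stated link runs annual rainfall → beetle infestation; beetle infestation has no causal path to annual rainfall. No variable causes both, so confounding is ruled out. The correlation reflects reverse causation.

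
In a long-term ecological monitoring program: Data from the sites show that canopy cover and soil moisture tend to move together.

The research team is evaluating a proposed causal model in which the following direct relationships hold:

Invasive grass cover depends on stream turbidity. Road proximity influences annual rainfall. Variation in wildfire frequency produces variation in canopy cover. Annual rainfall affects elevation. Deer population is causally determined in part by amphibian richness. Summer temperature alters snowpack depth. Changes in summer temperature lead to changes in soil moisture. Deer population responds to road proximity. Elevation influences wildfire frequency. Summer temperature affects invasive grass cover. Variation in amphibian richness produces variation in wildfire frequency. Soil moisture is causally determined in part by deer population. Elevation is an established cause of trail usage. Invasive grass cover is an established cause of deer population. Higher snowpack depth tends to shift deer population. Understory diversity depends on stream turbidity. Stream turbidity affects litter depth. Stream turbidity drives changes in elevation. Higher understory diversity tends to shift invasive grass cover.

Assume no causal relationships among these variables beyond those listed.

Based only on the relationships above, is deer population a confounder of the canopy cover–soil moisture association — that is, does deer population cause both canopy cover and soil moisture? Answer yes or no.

Deer population has no stated causal path to canopy cover. A confounder must cause both variables, so deer population does not qualify.

no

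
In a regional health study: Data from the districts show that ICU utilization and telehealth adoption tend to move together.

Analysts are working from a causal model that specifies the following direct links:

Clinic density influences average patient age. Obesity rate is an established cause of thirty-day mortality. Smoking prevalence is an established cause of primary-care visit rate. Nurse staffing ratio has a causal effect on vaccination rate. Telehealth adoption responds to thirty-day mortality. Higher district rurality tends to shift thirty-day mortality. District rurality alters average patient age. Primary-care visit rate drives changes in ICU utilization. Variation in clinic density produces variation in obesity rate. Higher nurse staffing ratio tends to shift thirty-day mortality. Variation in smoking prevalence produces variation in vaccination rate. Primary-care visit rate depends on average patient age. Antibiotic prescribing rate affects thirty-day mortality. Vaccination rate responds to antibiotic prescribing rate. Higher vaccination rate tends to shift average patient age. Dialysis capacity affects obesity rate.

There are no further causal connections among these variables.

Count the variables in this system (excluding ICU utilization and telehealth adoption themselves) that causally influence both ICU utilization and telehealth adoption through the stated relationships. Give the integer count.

4

The common causes are: antibiotic prescribing rate (to ICU utilization via antibiotic prescribing rate → vaccination rate → average patient age → primary-care visit rate → ICU utilization; to telehealth adoption via antibiotic prescribing rate → thirty-day mortality → telehealth adoption); clinic density (to ICU utilization via clinic density → average patient age → primary-care visit rate → ICU utilization; to telehealth adoption via clinic density → obesity rate → thirty-day mortality → telehealth adoption); district rurality (to ICU utilization via district rurality → average patient age → primary-care visit rate → ICU utilization; to telehealth adoption via district rurality → thirty-day mortality → telehealth adoption); nurse staffing ratio (to ICU utilization via nurse staffing ratio → vaccination rate → average patient age → primary-care visit rate → ICU utilization; to telehealth adoption via nurse staffing ratio → thirty-day mortality → telehealth adoption).
Every other variable lacks a causal path to at least one of ICU utilization and telehealth adoption.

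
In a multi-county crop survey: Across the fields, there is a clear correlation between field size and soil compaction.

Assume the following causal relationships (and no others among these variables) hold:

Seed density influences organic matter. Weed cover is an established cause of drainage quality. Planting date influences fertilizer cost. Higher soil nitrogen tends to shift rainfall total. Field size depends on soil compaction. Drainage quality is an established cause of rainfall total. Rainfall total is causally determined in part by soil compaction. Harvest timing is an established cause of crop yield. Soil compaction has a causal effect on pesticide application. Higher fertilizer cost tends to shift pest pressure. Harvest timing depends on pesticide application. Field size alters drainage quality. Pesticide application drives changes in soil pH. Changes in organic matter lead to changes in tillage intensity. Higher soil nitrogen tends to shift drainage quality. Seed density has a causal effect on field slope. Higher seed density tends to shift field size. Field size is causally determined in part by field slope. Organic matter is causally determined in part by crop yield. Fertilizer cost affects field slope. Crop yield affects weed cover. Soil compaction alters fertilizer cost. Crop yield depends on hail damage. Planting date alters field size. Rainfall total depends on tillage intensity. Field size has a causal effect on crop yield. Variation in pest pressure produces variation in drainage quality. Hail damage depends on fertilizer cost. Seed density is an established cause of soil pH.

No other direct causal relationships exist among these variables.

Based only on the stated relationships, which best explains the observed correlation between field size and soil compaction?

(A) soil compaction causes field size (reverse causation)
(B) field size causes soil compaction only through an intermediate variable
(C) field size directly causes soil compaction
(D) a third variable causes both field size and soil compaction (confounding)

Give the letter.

The stated link runs soil compaction → field size; field size has no causal path to soil compaction. No variable causes both, so confounding is ruled out. The correlation reflects reverse causation.

A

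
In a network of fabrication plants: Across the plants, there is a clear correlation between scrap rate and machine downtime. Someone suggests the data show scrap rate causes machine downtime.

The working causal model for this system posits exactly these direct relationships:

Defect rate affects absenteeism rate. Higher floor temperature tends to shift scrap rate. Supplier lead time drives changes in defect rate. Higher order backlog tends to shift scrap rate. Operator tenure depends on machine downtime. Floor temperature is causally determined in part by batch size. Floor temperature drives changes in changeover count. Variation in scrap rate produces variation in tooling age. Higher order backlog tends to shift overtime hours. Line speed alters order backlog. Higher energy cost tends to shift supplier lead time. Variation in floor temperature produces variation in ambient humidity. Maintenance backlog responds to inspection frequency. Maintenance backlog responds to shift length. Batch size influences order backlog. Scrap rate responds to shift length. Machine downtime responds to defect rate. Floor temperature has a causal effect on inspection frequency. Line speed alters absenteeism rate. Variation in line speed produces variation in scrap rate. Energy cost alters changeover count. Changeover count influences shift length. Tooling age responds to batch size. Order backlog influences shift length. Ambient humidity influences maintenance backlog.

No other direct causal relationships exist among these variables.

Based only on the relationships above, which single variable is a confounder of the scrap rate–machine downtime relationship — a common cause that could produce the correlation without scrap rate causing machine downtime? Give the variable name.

energy cost

Energy cost has a causal path to scrap rate (energy cost → changeover count → shift length → scrap rate) and a separate causal path to machine downtime (energy cost → supplier lead time → defect rate → machine downtime), so it is a common cause of both.
No stated relationship gives scrap rate a causal route to machine downtime, so the correlation is explained by the shared upstream cause rather than a direct effect.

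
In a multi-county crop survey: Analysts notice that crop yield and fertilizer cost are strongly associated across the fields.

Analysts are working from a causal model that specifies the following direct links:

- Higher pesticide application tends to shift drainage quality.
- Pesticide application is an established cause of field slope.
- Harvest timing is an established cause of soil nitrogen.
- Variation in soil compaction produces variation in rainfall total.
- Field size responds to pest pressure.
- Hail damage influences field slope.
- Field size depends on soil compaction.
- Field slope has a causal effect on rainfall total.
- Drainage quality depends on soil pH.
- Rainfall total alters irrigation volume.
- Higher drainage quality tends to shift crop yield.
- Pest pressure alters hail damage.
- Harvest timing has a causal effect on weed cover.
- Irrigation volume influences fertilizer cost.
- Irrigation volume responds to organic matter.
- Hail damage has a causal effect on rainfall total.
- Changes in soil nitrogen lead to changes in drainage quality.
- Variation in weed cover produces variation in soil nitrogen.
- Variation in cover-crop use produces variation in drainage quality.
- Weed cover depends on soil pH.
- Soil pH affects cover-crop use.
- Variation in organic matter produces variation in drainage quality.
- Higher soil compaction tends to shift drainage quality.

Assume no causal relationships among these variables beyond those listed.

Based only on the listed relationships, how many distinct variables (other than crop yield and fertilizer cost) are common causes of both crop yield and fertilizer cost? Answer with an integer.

The common causes are: organic matter (to crop yield via organic matter → drainage quality → crop yield; to fertilizer cost via organic matter → irrigation volume → fertilizer cost); pesticide application (to crop yield via pesticide application → drainage quality → crop yield; to fertilizer cost via pesticide application → field slope → rainfall total → irrigation volume → fertilizer cost); soil compaction (to crop yield via soil compaction → drainage quality → crop yield; to fertilizer cost via soil compaction → rainfall total → irrigation volume → fertilizer cost).
Every other variable lacks a causal path to at least one of crop yield and fertilizer cost.

3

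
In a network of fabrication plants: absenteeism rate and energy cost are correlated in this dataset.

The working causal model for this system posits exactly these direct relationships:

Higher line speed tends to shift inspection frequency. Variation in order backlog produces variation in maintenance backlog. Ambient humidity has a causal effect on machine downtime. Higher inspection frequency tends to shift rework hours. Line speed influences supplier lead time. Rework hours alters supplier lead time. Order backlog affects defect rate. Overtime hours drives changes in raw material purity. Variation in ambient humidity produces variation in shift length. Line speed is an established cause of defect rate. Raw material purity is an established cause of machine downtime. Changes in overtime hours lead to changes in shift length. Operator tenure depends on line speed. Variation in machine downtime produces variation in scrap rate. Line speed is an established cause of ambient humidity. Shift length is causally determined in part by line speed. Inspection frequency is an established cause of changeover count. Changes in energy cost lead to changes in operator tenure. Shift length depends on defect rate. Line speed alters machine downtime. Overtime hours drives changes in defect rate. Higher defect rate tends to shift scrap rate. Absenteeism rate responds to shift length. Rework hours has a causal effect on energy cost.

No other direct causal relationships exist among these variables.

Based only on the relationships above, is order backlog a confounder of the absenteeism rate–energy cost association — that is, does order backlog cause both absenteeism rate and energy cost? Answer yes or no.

Order backlog has no stated causal path to energy cost. A confounder must cause both variables, so order backlog does not qualify.

no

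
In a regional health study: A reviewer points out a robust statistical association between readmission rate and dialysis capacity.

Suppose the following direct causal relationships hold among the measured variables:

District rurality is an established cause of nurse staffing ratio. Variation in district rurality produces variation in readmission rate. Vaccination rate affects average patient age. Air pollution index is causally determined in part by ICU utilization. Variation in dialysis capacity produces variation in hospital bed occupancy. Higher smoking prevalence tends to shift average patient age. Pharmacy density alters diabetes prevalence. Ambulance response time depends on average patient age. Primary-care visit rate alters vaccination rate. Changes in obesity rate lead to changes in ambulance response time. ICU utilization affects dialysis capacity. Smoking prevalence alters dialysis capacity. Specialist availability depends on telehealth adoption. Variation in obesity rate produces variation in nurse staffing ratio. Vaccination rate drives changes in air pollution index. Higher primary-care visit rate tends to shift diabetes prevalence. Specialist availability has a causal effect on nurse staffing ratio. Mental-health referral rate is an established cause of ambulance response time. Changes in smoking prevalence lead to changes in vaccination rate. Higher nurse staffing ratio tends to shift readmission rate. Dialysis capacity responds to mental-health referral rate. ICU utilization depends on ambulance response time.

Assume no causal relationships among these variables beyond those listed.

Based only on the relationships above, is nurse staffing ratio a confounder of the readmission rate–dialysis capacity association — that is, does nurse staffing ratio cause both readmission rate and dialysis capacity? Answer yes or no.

no

Nurse staffing ratio has no stated causal path to dialysis capacity. A confounder must cause both variables, so nurse staffing ratio does not qualify.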